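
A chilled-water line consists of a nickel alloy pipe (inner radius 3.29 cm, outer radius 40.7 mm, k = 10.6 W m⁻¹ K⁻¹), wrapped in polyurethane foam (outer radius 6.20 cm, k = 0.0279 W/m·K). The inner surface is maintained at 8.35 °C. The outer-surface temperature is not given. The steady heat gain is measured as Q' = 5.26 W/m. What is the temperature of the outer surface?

T_out = 21.0 °C

Series resistances:
  R'_nickel alloy = ln(0.0407/0.0329)/(2πk) = 0.2128/(2π·10.6) = 0.003194 m·K/W
  R'_polyurethane foam = ln(0.0620/0.0407)/(2πk) = 0.4209/(2π·0.0279) = 2.401 m·K/W
ΣR = 2.404 m·K/W
ΔT = Q'·ΣR = 5.26 × 2.404 = 12.65 K
Heat flows inward, so T_out = T_in + ΔT = 8.35 + 12.65 = 21.0 °C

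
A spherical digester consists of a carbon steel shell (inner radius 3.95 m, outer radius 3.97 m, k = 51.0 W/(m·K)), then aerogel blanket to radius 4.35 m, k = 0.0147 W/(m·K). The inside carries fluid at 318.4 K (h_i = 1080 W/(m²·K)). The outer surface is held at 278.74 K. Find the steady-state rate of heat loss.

Treat each layer as a resistance in series:
  R_conv,in = 1/(4πr²h) = 1/(4π·3.95²·1080) = 4.723×10^-6 K/W
  R_carbon steel = (1/3.95 − 1/3.97)/(4πk) = 0.001275/(4π·51.0) = 1.990×10^-6 K/W
  R_aerogel blanket = (1/3.97 − 1/4.35)/(4πk) = 0.02200/(4π·0.0147) = 0.1191 K/W
ΣR = 4.723×10^-6 + 1.990×10^-6 + 0.1191 = 0.1191 K/W
Q = ΔT/ΣR = (318.4 K − 278.74 K)/0.1191 = 333 W

Q = 333 W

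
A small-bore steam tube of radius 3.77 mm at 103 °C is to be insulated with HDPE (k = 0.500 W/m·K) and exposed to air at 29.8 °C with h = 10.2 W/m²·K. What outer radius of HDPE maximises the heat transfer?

For a cylinder, r_cr = k_ins/h = 0.500/10.2 = 0.0490 m = 4.90 cm

r_cr = 4.90 cm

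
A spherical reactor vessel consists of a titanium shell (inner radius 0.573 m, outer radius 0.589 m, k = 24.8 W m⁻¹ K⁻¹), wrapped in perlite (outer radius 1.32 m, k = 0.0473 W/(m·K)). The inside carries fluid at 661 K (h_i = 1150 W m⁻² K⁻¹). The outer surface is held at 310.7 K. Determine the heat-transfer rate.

Q = 221 W

Resistance network (inner→outer):
  R_conv,in = 1/(4πr²h) = 1/(4π·0.573²·1150) = 2.108×10^-4 K/W
  R_titanium = (1/0.573 − 1/0.589)/(4πk) = 0.04741/(4π·24.8) = 1.521×10^-4 K/W
  R_perlite = (1/0.589 − 1/1.32)/(4πk) = 0.9402/(4π·0.0473) = 1.582 K/W
ΣR = 2.108×10^-4 + 1.521×10^-4 + 1.582 = 1.582 K/W
Q = ΔT/ΣR = (661 K − 310.7 K)/1.582 = 221 W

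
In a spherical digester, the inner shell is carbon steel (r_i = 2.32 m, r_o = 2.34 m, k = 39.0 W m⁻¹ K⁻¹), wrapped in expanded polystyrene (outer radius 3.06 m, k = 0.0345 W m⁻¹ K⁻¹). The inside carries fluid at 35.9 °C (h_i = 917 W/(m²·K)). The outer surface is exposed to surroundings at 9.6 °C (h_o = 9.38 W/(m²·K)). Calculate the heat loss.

Q = 113 W

Resistance network (inner→outer):
  R_conv,in = 1/(4πr²h) = 1/(4π·2.32²·917) = 1.612×10^-5 K/W
  R_carbon steel = (1/2.32 − 1/2.34)/(4πk) = 0.003684/(4π·39.0) = 7.517×10^-6 K/W
  R_expanded polystyrene = (1/2.34 − 1/3.06)/(4πk) = 0.1006/(4π·0.0345) = 0.2319 K/W
  R_conv,out = 1/(4πr²h) = 1/(4π·3.06²·9.38) = 9.060×10^-4 K/W
ΣR = 1.612×10^-5 + 7.517×10^-6 + 0.2319 + 9.060×10^-4 = 0.2328 K/W
Q = ΔT/ΣR = (35.9 °C − 9.6 °C)/0.2328 = 113 W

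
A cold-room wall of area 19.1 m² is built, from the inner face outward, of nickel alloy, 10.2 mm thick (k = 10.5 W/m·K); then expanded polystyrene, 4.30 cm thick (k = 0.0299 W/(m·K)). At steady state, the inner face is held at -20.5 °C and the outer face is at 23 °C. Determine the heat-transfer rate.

Treat each layer as a resistance in series:
  R_nickel alloy = L/(kA) = 0.0102/(10.5·19.1) = 5.086×10^-5 K/W
  R_expanded polystyrene = L/(kA) = 0.0430/(0.0299·19.1) = 0.07529 K/W
ΣR = 5.086×10^-5 + 0.07529 = 0.07534 K/W
Q = ΔT/ΣR = (-20.5 °C − 23 °C)/0.07534 = -577 W
(Negative Q ⇒ heat flows inward; heat gain = 577 W.)

Q = 577 W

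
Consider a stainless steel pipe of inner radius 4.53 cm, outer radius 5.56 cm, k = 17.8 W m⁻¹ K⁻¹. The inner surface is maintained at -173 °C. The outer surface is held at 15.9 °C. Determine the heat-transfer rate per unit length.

Q' = 103 kW/m

Q' = 2πk·ΔT/ln(r₂/r₁) = 2π × 17.8 × 188.9 / ln(0.0556/0.0453) = 1.03×10^5 W/m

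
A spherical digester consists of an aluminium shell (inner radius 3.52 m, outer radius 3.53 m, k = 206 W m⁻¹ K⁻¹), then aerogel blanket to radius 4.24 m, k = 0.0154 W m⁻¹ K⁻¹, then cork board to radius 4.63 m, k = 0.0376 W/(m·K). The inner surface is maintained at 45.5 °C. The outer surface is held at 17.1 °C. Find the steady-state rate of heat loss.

Resistance network (inner→outer):
  R_aluminium = (1/3.52 − 1/3.53)/(4πk) = 8.048×10^-4/(4π·206) = 3.109×10^-7 K/W
  R_aerogel blanket = (1/3.53 − 1/4.24)/(4πk) = 0.04744/(4π·0.0154) = 0.2451 K/W
  R_cork board = (1/4.24 − 1/4.63)/(4πk) = 0.01987/(4π·0.0376) = 0.04205 K/W
ΣR = 3.109×10^-7 + 0.2451 + 0.04205 = 0.2872 K/W
Q = ΔT/ΣR = (45.5 °C − 17.1 °C)/0.2872 = 98.9 W

Q = 98.9 W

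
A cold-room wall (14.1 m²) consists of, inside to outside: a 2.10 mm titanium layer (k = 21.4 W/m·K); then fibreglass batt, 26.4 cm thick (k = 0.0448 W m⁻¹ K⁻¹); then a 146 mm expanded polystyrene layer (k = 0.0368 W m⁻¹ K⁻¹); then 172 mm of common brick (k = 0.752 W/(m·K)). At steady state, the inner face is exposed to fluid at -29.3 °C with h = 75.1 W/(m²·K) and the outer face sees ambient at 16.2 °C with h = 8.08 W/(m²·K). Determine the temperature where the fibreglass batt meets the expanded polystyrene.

T = -3.02 °C

Treat each layer as a resistance in series:
  R_conv,in = 1/(hA) = 1/(75.1·14.1) = 9.444×10^-4 K/W
  R_titanium = L/(kA) = 0.00210/(21.4·14.1) = 6.960×10^-6 K/W
  R_fibreglass batt = L/(kA) = 0.264/(0.0448·14.1) = 0.4179 K/W
  R_expanded polystyrene = L/(kA) = 0.146/(0.0368·14.1) = 0.2814 K/W
  R_common brick = L/(kA) = 0.172/(0.752·14.1) = 0.01622 K/W
  R_conv,out = 1/(hA) = 1/(8.08·14.1) = 0.008777 K/W
ΣR = 9.444×10^-4 + 6.960×10^-6 + 0.4179 + 0.2814 + 0.01622 + 0.008777 = 0.7252 K/W
Q = ΔT/ΣR = (-29.3 °C − 16.2 °C)/0.7252 = -62.74 W
From the inner boundary to the fibreglass batt/expanded polystyrene interface, ΣR_partial = 0.4189 K/W.
T_interface = T_in − Q·ΣR_partial = -29.3 °C − (-62.74)(0.4189) = -3.02 °C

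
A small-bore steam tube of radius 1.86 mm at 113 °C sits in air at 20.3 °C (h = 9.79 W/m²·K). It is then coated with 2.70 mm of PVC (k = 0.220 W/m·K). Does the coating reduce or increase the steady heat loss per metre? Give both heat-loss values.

increases: 10.6 → 22.0 W/m

Critical radius for a cylinder: r_cr = k/h = 0.0225 m = 2.25 cm.
Outer radius after coating: r₂ = 0.00186 + 0.00270 = 0.00456 m.
Since r₁ < r_cr and r₂ ≤ r_cr, the coating moves toward the maximum at r_cr — heat loss rises.
Bare: R = 1/(2πr₁h) = 8.740 m·K/W; Q = 92.7/8.740 = 10.6 W/m.
Coated: R = R_cond + R_conv = 4.214 m·K/W; Q = 92.7/4.214 = 22.0 W/m.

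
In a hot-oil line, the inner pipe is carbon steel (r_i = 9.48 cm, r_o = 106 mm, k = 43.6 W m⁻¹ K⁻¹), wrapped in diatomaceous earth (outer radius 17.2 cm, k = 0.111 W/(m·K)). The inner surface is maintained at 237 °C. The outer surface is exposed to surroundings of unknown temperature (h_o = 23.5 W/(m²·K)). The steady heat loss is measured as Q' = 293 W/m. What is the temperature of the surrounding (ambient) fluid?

Series resistances:
  R'_carbon steel = ln(0.106/0.0948)/(2πk) = 0.1117/(2π·43.6) = 4.076×10^-4 m·K/W
  R'_diatomaceous earth = ln(0.172/0.106)/(2πk) = 0.4841/(2π·0.111) = 0.6941 m·K/W
  R'_conv,out = 1/(2πr h) = 1/(2π·0.172·23.5) = 0.03938 m·K/W
ΣR = 0.7338 m·K/W
ΔT = Q'·ΣR = 293 × 0.7338 = 215.0 K
Heat flows outward, so T_out = T_in − ΔT = 237 − 215.0 = 22.0 °C

T_out = 22.0 °C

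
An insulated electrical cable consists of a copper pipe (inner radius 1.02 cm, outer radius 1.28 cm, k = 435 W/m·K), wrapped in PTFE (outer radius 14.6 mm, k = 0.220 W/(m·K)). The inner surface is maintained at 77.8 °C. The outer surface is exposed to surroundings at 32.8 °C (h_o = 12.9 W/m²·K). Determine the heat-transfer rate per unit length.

Q' = 47.9 W/m

Treat each layer as a resistance in series:
  R'_copper = ln(0.0128/0.0102)/(2πk) = 0.2271/(2π·435) = 8.307×10^-5 m·K/W
  R'_PTFE = ln(0.0146/0.0128)/(2πk) = 0.1316/(2π·0.220) = 0.09519 m·K/W
  R'_conv,out = 1/(2πr h) = 1/(2π·0.0146·12.9) = 0.8450 m·K/W
ΣR = 8.307×10^-5 + 0.09519 + 0.8450 = 0.9403 m·K/W
Q' = ΔT/ΣR = (77.8 °C − 32.8 °C)/0.9403 = 47.9 W/m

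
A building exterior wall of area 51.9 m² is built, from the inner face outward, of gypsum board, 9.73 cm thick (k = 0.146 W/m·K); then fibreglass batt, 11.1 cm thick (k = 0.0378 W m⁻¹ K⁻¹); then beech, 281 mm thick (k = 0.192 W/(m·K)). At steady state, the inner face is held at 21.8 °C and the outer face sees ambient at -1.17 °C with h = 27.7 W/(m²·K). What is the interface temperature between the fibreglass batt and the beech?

T = 5.58 °C

Series thermal resistances, inner to outer:
  R_gypsum board = L/(kA) = 0.0973/(0.146·51.9) = 0.01284 K/W
  R_fibreglass batt = L/(kA) = 0.111/(0.0378·51.9) = 0.05658 K/W
  R_beech = L/(kA) = 0.281/(0.192·51.9) = 0.02820 K/W
  R_conv,out = 1/(hA) = 1/(27.7·51.9) = 6.956×10^-4 K/W
ΣR = 0.01284 + 0.05658 + 0.02820 + 6.956×10^-4 = 0.09832 K/W
Q = ΔT/ΣR = (21.8 °C − -1.17 °C)/0.09832 = 233.6 W
From the inner boundary to the fibreglass batt/beech interface, ΣR_partial = 0.06942 K/W.
T_interface = T_in − Q·ΣR_partial = 21.8 °C − (233.6)(0.06942) = 5.58 °C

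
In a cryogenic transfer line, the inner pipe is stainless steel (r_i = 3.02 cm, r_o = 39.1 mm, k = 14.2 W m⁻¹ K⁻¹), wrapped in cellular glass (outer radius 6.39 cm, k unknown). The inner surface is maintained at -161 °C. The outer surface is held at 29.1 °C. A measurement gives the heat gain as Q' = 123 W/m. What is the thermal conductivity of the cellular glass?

k = 0.0507 W/m·K

ΣR = ΔT/Q' = |-161 − 29.1|/123 = 1.546 m·K/W
Known resistances:
  R'_stainless steel = ln(0.0391/0.0302)/(2πk) = 0.2583/(2π·14.2) = 0.002895 m·K/W
R_cellular glass = ΣR − ΣR_known = 1.546 − 0.002895 = 1.543 m·K/W
ln(r₂/r₁)/(2πk) = 1.543 ⇒ k = 0.4912/(2π·1.543) = 0.0507 W/m·K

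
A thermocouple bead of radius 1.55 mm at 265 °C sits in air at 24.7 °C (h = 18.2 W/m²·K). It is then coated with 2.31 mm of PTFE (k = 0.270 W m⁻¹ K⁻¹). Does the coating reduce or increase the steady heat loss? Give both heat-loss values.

increases: 0.132 → 0.590 W

Critical radius for a sphere: r_cr = 2k/h = 0.0297 m = 2.97 cm.
Outer radius after coating: r₂ = 0.00155 + 0.00231 = 0.00386 m.
Since r₁ < r_cr and r₂ ≤ r_cr, the coating moves toward the maximum at r_cr — heat loss rises.
Bare: R = 1/(4πr₁²h) = 1820 K/W; Q = 240.3/1820 = 0.132 W.
Coated: R = R_cond + R_conv = 407.3 K/W; Q = 240.3/407.3 = 0.590 W.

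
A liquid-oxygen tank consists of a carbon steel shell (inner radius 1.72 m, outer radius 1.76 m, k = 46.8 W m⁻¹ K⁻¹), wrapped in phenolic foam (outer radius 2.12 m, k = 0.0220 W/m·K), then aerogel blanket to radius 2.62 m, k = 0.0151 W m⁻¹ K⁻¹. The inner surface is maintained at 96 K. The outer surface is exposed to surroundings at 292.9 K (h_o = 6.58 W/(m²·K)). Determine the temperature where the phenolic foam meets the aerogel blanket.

Resistance network (inner→outer):
  R_carbon steel = (1/1.72 − 1/1.76)/(4πk) = 0.01321/(4π·46.8) = 2.247×10^-5 K/W
  R_phenolic foam = (1/1.76 − 1/2.12)/(4πk) = 0.09648/(4π·0.0220) = 0.3490 K/W
  R_aerogel blanket = (1/2.12 − 1/2.62)/(4πk) = 0.09002/(4π·0.0151) = 0.4744 K/W
  R_conv,out = 1/(4πr²h) = 1/(4π·2.62²·6.58) = 0.001762 K/W
ΣR = 2.247×10^-5 + 0.3490 + 0.4744 + 0.001762 = 0.8252 K/W
Q = ΔT/ΣR = (96 K − 292.9 K)/0.8252 = -238.6 W
From the inner boundary to the phenolic foam/aerogel blanket interface, ΣR_partial = 0.3490 K/W.
T_interface = T_in − Q·ΣR_partial = 96 K − (-238.6)(0.3490) = 179.3 K

T = 179.3 K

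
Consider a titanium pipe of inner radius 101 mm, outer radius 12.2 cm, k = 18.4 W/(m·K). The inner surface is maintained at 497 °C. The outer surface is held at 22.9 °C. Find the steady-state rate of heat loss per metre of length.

Q' = 290 kW/m

Q' = 2πk·ΔT/ln(r₂/r₁) = 2π × 18.4 × 474.1 / ln(0.122/0.101) = 2.90×10^5 W/m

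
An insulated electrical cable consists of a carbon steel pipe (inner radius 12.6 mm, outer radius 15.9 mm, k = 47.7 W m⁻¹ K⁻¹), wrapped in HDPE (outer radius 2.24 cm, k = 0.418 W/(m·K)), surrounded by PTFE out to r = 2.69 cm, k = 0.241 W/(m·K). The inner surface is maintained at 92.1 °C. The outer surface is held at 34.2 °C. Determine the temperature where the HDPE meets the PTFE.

Series thermal resistances, inner to outer:
  R'_carbon steel = ln(0.0159/0.0126)/(2πk) = 0.2326/(2π·47.7) = 7.762×10^-4 m·K/W
  R'_HDPE = ln(0.0224/0.0159)/(2πk) = 0.3427/(2π·0.418) = 0.1305 m·K/W
  R'_PTFE = ln(0.0269/0.0224)/(2πk) = 0.1831/(2π·0.241) = 0.1209 m·K/W
ΣR = 7.762×10^-4 + 0.1305 + 0.1209 = 0.2522 m·K/W
Q' = ΔT/ΣR = (92.1 °C − 34.2 °C)/0.2522 = 229.6 W/m
From the inner boundary to the HDPE/PTFE interface, ΣR_partial = 0.1313 m·K/W.
T_interface = T_in − Q'·ΣR_partial = 92.1 °C − (229.6)(0.1313) = 62.0 °C

T = 62.0 °C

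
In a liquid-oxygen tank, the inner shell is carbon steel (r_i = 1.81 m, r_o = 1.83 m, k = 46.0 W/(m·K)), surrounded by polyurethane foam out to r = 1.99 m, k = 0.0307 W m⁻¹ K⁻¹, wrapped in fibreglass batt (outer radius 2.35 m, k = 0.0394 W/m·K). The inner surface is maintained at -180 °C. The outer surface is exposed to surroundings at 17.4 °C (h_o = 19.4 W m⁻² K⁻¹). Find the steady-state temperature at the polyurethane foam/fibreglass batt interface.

T = -96.8 °C

Resistance network (inner→outer):
  R_carbon steel = (1/1.81 − 1/1.83)/(4πk) = 0.006038/(4π·46.0) = 1.045×10^-5 K/W
  R_polyurethane foam = (1/1.83 − 1/1.99)/(4πk) = 0.04394/(4π·0.0307) = 0.1139 K/W
  R_fibreglass batt = (1/1.99 − 1/2.35)/(4πk) = 0.07698/(4π·0.0394) = 0.1555 K/W
  R_conv,out = 1/(4πr²h) = 1/(4π·2.35²·19.4) = 7.428×10^-4 K/W
ΣR = 1.045×10^-5 + 0.1139 + 0.1555 + 7.428×10^-4 = 0.2702 K/W
Q = ΔT/ΣR = (-180 °C − 17.4 °C)/0.2702 = -730.6 W
From the inner boundary to the polyurethane foam/fibreglass batt interface, ΣR_partial = 0.1139 K/W.
T_interface = T_in − Q·ΣR_partial = -180 °C − (-730.6)(0.1139) = -96.8 °C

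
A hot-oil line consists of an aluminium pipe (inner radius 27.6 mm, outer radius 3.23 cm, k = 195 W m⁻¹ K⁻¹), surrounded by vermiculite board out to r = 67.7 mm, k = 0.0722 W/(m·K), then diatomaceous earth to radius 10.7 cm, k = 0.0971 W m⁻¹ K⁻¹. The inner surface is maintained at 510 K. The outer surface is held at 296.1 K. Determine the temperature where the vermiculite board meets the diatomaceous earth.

Treat each layer as a resistance in series:
  R'_aluminium = ln(0.0323/0.0276)/(2πk) = 0.1573/(2π·195) = 1.283×10^-4 m·K/W
  R'_vermiculite board = ln(0.0677/0.0323)/(2πk) = 0.7400/(2π·0.0722) = 1.631 m·K/W
  R'_diatomaceous earth = ln(0.107/0.0677)/(2πk) = 0.4577/(2π·0.0971) = 0.7503 m·K/W
ΣR = 1.283×10^-4 + 1.631 + 0.7503 = 2.381 m·K/W
Q' = ΔT/ΣR = (510 K − 296.1 K)/2.381 = 89.84 W/m
From the inner boundary to the vermiculite board/diatomaceous earth interface, ΣR_partial = 1.631 m·K/W.
T_interface = T_in − Q'·ΣR_partial = 510 K − (89.84)(1.631) = 363.5 K

T = 363.5 K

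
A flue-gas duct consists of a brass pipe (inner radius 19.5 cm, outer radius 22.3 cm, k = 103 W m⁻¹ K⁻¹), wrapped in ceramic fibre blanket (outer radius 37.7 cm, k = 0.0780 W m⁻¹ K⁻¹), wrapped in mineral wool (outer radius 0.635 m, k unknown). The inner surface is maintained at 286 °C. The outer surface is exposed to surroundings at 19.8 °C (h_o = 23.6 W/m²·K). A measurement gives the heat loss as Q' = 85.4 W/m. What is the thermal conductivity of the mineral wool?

k = 0.0408 W/m·K

ΣR = ΔT/Q' = |286 − 19.8|/85.4 = 3.117 m·K/W
Known resistances:
  R'_brass = ln(0.223/0.195)/(2πk) = 0.1342/(2π·103) = 2.073×10^-4 m·K/W
  R'_ceramic fibre blanket = ln(0.377/0.223)/(2πk) = 0.5251/(2π·0.0780) = 1.071 m·K/W
  R'_conv,out = 1/(2πr h) = 1/(2π·0.635·23.6) = 0.01062 m·K/W
R_mineral wool = ΣR − ΣR_known = 3.117 − 1.082 = 2.035 m·K/W
ln(r₂/r₁)/(2πk) = 2.035 ⇒ k = 0.5214/(2π·2.035) = 0.0408 W/m·K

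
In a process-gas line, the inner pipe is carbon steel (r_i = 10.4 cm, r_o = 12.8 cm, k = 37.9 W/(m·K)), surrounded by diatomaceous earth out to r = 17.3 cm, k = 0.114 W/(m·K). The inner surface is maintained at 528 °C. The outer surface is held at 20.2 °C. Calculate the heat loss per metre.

Resistance network (inner→outer):
  R'_carbon steel = ln(0.128/0.104)/(2πk) = 0.2076/(2π·37.9) = 8.719×10^-4 m·K/W
  R'_diatomaceous earth = ln(0.173/0.128)/(2πk) = 0.3013/(2π·0.114) = 0.4206 m·K/W
ΣR = 8.719×10^-4 + 0.4206 = 0.4215 m·K/W
Q' = ΔT/ΣR = (528 °C − 20.2 °C)/0.4215 = 1200 W/m

Q' = 1200 W/m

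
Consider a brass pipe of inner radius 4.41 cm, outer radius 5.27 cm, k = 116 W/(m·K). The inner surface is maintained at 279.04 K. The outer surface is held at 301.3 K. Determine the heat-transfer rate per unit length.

Q' = 91100 W/m

Q' = 2πk·ΔT/ln(r₂/r₁) = 2π × 116 × 22.26 / ln(0.0527/0.0441) = 91100 W/m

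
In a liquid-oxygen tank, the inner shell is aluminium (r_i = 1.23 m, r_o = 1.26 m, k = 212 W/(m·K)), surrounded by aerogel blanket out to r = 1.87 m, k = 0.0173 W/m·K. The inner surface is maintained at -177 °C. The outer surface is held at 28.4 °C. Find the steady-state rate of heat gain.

Series thermal resistances, inner to outer:
  R_aluminium = (1/1.23 − 1/1.26)/(4πk) = 0.01936/(4π·212) = 7.266×10^-6 K/W
  R_aerogel blanket = (1/1.26 − 1/1.87)/(4πk) = 0.2589/(4π·0.0173) = 1.191 K/W
ΣR = 7.266×10^-6 + 1.191 = 1.191 K/W
Q = ΔT/ΣR = (-177 °C − 28.4 °C)/1.191 = -172 W
(Negative Q ⇒ heat flows inward; heat gain = 172 W.)

Q = 172 W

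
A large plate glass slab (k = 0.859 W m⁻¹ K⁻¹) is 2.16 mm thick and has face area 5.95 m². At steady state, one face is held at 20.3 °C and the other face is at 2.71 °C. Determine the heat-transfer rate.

Q = 41.6 kW

Q = kA·ΔT/L = 0.859 × 5.95 × |20.3 °C − 2.71 °C| / 0.00216 = 41600 W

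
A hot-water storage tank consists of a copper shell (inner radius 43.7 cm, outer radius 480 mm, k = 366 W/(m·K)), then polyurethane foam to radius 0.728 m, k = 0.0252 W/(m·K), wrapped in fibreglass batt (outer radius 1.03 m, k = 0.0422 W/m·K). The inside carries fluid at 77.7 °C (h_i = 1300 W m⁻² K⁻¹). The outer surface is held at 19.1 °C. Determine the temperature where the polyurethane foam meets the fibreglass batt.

T = 33.9 °C

Treat each layer as a resistance in series:
  R_conv,in = 1/(4πr²h) = 1/(4π·0.437²·1300) = 3.205×10^-4 K/W
  R_copper = (1/0.437 − 1/0.480)/(4πk) = 0.2050/(4π·366) = 4.457×10^-5 K/W
  R_polyurethane foam = (1/0.480 − 1/0.728)/(4πk) = 0.7097/(4π·0.0252) = 2.241 K/W
  R_fibreglass batt = (1/0.728 − 1/1.03)/(4πk) = 0.4028/(4π·0.0422) = 0.7595 K/W
ΣR = 3.205×10^-4 + 4.457×10^-5 + 2.241 + 0.7595 = 3.001 K/W
Q = ΔT/ΣR = (77.7 °C − 19.1 °C)/3.001 = 19.53 W
From the inner boundary to the polyurethane foam/fibreglass batt interface, ΣR_partial = 2.241 K/W.
T_interface = T_in − Q·ΣR_partial = 77.7 °C − (19.53)(2.241) = 33.9 °C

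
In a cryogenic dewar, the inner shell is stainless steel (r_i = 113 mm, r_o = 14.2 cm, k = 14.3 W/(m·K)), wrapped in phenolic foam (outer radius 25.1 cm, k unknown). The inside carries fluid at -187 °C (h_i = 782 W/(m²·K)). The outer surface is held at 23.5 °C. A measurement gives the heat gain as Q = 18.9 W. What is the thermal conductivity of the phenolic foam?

ΣR = ΔT/Q = |-187 − 23.5|/18.9 = 11.14 K/W
Known resistances:
  R_conv,in = 1/(4πr²h) = 1/(4π·0.113²·782) = 0.007969 K/W
  R_stainless steel = (1/0.113 − 1/0.142)/(4πk) = 1.807/(4π·14.3) = 0.01006 K/W
R_phenolic foam = ΣR − ΣR_known = 11.14 − 0.01803 = 11.12 K/W
(1/r₁−1/r₂)/(4πk) = 11.12 ⇒ k = 3.058/(4π·11.12) = 0.0219 W/m·K

k = 0.0219 W/m·K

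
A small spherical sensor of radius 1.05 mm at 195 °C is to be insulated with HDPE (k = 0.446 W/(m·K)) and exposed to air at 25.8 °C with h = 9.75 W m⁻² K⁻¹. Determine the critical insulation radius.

For a sphere, r_cr = 2k_ins/h = 2·0.446/9.75 = 0.0915 m = 9.15 cm

r_cr = 9.15 cm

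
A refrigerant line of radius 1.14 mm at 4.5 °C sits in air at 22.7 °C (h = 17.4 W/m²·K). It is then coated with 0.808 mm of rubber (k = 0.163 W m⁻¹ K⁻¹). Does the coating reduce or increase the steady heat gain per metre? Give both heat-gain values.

increases: 2.27 → 3.49 W/m

Critical radius for a cylinder: r_cr = k/h = 0.00937 m = 0.937 cm.
Outer radius after coating: r₂ = 0.00114 + 8.08×10^-4 = 0.001948 m.
Since r₁ < r_cr and r₂ ≤ r_cr, the coating moves toward the maximum at r_cr — heat gain rises.
Bare: R = 1/(2πr₁h) = 8.024 m·K/W; Q = 18.2/8.024 = 2.27 W/m.
Coated: R = R_cond + R_conv = 5.219 m·K/W; Q = 18.2/5.219 = 3.49 W/m.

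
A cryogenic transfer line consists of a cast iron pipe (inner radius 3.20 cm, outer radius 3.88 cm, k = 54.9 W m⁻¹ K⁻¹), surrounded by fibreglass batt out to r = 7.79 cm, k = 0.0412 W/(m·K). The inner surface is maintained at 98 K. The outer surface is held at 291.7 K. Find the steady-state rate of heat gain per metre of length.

Resistance network (inner→outer):
  R'_cast iron = ln(0.0388/0.0320)/(2πk) = 0.1927/(2π·54.9) = 5.586×10^-4 m·K/W
  R'_fibreglass batt = ln(0.0779/0.0388)/(2πk) = 0.6970/(2π·0.0412) = 2.693 m·K/W
ΣR = 5.586×10^-4 + 2.693 = 2.694 m·K/W
Q' = ΔT/ΣR = (98 K − 291.7 K)/2.694 = -71.9 W/m
(Negative Q' ⇒ heat flows inward; heat gain = 71.9 W/m.)

Q' = 71.9 W/m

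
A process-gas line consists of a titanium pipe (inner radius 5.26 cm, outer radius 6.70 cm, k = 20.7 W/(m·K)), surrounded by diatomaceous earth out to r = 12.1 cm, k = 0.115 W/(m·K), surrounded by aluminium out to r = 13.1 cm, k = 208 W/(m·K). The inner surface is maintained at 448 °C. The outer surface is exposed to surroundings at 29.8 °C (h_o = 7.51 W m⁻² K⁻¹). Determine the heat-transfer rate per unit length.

Q' = 426 W/m

Resistance network (inner→outer):
  R'_titanium = ln(0.0670/0.0526)/(2πk) = 0.2420/(2π·20.7) = 0.001860 m·K/W
  R'_diatomaceous earth = ln(0.121/0.0670)/(2πk) = 0.5911/(2π·0.115) = 0.8181 m·K/W
  R'_aluminium = ln(0.131/0.121)/(2πk) = 0.07941/(2π·208) = 6.076×10^-5 m·K/W
  R'_conv,out = 1/(2πr h) = 1/(2π·0.131·7.51) = 0.1618 m·K/W
ΣR = 0.001860 + 0.8181 + 6.076×10^-5 + 0.1618 = 0.9818 m·K/W
Q' = ΔT/ΣR = (448 °C − 29.8 °C)/0.9818 = 426 W/m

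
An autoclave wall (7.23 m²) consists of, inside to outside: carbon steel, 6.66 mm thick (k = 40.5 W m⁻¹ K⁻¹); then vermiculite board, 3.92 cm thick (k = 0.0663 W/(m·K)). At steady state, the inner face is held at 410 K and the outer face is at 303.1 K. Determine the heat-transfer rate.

Q = 1310 W

Series thermal resistances, inner to outer:
  R_carbon steel = L/(kA) = 0.00666/(40.5·7.23) = 2.274×10^-5 K/W
  R_vermiculite board = L/(kA) = 0.0392/(0.0663·7.23) = 0.08178 K/W
ΣR = 2.274×10^-5 + 0.08178 = 0.08180 K/W
Q = ΔT/ΣR = (410 K − 303.1 K)/0.08180 = 1310 W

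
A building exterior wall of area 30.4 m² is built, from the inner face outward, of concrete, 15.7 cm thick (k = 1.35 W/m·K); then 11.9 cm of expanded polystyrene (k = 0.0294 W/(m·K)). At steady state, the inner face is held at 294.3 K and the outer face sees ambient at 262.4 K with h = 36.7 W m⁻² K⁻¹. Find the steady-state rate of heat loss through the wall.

Series thermal resistances, inner to outer:
  R_concrete = L/(kA) = 0.157/(1.35·30.4) = 0.003826 K/W
  R_expanded polystyrene = L/(kA) = 0.119/(0.0294·30.4) = 0.1331 K/W
  R_conv,out = 1/(hA) = 1/(36.7·30.4) = 8.963×10^-4 K/W
ΣR = 0.003826 + 0.1331 + 8.963×10^-4 = 0.1378 K/W
Q = ΔT/ΣR = (294.3 K − 262.4 K)/0.1378 = 231 W

Q = 231 W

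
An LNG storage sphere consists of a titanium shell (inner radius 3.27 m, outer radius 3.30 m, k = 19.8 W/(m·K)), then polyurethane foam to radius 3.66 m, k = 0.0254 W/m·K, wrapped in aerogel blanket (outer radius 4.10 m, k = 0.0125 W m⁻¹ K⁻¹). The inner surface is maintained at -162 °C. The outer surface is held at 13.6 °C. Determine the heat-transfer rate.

Resistance network (inner→outer):
  R_titanium = (1/3.27 − 1/3.30)/(4πk) = 0.002780/(4π·19.8) = 1.117×10^-5 K/W
  R_polyurethane foam = (1/3.30 − 1/3.66)/(4πk) = 0.02981/(4π·0.0254) = 0.09338 K/W
  R_aerogel blanket = (1/3.66 − 1/4.10)/(4πk) = 0.02932/(4π·0.0125) = 0.1867 K/W
ΣR = 1.117×10^-5 + 0.09338 + 0.1867 = 0.2801 K/W
Q = ΔT/ΣR = (-162 °C − 13.6 °C)/0.2801 = -627 W
(Negative Q ⇒ heat flows inward; heat gain = 627 W.)

Q = 627 W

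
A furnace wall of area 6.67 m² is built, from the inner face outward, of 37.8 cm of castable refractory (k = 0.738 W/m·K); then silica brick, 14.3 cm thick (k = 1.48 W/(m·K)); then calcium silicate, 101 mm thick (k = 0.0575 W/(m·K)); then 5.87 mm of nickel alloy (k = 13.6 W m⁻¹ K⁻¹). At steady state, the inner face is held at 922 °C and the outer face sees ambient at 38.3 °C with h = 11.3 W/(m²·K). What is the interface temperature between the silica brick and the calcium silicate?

Resistance network (inner→outer):
  R_castable refractory = L/(kA) = 0.378/(0.738·6.67) = 0.07679 K/W
  R_silica brick = L/(kA) = 0.143/(1.48·6.67) = 0.01449 K/W
  R_calcium silicate = L/(kA) = 0.101/(0.0575·6.67) = 0.2633 K/W
  R_nickel alloy = L/(kA) = 0.00587/(13.6·6.67) = 6.471×10^-5 K/W
  R_conv,out = 1/(hA) = 1/(11.3·6.67) = 0.01327 K/W
ΣR = 0.07679 + 0.01449 + 0.2633 + 6.471×10^-5 + 0.01327 = 0.3679 K/W
Q = ΔT/ΣR = (922 °C − 38.3 °C)/0.3679 = 2402 W
From the inner boundary to the silica brick/calcium silicate interface, ΣR_partial = 0.09128 K/W.
T_interface = T_in − Q·ΣR_partial = 922 °C − (2402)(0.09128) = 703 °C

T = 703 °C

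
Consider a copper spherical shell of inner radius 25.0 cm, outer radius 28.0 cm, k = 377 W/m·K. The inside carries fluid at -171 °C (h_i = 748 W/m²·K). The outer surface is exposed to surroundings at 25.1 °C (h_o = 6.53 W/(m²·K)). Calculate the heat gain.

Resistance network (inner→outer):
  R_conv,in = 1/(4πr²h) = 1/(4π·0.250²·748) = 0.001702 K/W
  R_copper = (1/0.250 − 1/0.280)/(4πk) = 0.4286/(4π·377) = 9.046×10^-5 K/W
  R_conv,out = 1/(4πr²h) = 1/(4π·0.280²·6.53) = 0.1554 K/W
ΣR = 0.001702 + 9.046×10^-5 + 0.1554 = 0.1572 K/W
Q = ΔT/ΣR = (-171 °C − 25.1 °C)/0.1572 = -1250 W
(Negative Q ⇒ heat flows inward; heat gain = 1250 W.)

Q = 1250 W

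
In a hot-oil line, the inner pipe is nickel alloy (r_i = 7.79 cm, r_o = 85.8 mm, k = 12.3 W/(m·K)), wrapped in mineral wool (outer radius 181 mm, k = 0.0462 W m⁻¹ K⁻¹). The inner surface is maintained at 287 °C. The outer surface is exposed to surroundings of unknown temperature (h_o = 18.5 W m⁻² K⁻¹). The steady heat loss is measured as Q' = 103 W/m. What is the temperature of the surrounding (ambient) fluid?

T_out = 17.1 °C

Series resistances:
  R'_nickel alloy = ln(0.0858/0.0779)/(2πk) = 0.09659/(2π·12.3) = 0.001250 m·K/W
  R'_mineral wool = ln(0.181/0.0858)/(2πk) = 0.7465/(2π·0.0462) = 2.572 m·K/W
  R'_conv,out = 1/(2πr h) = 1/(2π·0.181·18.5) = 0.04753 m·K/W
ΣR = 2.620 m·K/W
ΔT = Q'·ΣR = 103 × 2.620 = 269.9 K
Heat flows outward, so T_out = T_in − ΔT = 287 − 269.9 = 17.1 °C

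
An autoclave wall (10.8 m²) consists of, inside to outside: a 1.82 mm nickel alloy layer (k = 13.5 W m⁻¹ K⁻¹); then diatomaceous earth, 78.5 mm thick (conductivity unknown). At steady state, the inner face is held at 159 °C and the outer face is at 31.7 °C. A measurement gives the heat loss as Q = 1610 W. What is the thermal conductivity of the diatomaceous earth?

k = 0.0919 W/m·K

ΣR = ΔT/Q = |159 − 31.7|/1610 = 0.07907 K/W
Known resistances:
  R_nickel alloy = L/(kA) = 0.00182/(13.5·10.8) = 1.248×10^-5 K/W
R_diatomaceous earth = ΣR − ΣR_known = 0.07907 − 1.248×10^-5 = 0.07906 K/W
L/(kA) = 0.07906 ⇒ k = 0.0785/(0.07906·10.8) = 0.0919 W/m·K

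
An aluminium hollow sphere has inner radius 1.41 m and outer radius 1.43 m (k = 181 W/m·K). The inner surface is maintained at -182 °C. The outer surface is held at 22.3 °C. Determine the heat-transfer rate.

Q = 4πk·ΔT/(1/r₁ − 1/r₂) = 4π × 181 × 204.3 / (1/1.41 − 1/1.43) = 4.68×10^7 W

Q = 4.68×10^7 W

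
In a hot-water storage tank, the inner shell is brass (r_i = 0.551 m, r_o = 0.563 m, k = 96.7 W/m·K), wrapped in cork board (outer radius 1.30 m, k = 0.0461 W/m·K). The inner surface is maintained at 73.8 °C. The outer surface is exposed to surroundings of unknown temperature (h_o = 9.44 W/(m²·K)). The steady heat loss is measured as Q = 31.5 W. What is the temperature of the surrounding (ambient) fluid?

Sum the resistances:
  R_brass = (1/0.551 − 1/0.563)/(4πk) = 0.03868/(4π·96.7) = 3.183×10^-5 K/W
  R_cork board = (1/0.563 − 1/1.30)/(4πk) = 1.007/(4π·0.0461) = 1.738 K/W
  R_conv,out = 1/(4πr²h) = 1/(4π·1.30²·9.44) = 0.004988 K/W
ΣR = 1.743 K/W
ΔT = Q·ΣR = 31.5 × 1.743 = 54.90 K
Heat flows outward, so T_out = T_in − ΔT = 73.8 − 54.90 = 18.9 °C

T_out = 18.9 °C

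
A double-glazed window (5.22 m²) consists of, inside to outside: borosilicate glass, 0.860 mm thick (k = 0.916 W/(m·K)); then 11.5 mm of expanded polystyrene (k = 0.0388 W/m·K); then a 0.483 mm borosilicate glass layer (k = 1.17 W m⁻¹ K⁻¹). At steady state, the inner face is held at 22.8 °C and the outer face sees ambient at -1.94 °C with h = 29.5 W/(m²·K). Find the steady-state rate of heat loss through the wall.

Q = 389 W

Resistance network (inner→outer):
  R_borosilicate glass = L/(kA) = 8.60×10^-4/(0.916·5.22) = 1.799×10^-4 K/W
  R_expanded polystyrene = L/(kA) = 0.0115/(0.0388·5.22) = 0.05678 K/W
  R_borosilicate glass = L/(kA) = 4.83×10^-4/(1.17·5.22) = 7.908×10^-5 K/W
  R_conv,out = 1/(hA) = 1/(29.5·5.22) = 0.006494 K/W
ΣR = 1.799×10^-4 + 0.05678 + 7.908×10^-5 + 0.006494 = 0.06353 K/W
Q = ΔT/ΣR = (22.8 °C − -1.94 °C)/0.06353 = 389 W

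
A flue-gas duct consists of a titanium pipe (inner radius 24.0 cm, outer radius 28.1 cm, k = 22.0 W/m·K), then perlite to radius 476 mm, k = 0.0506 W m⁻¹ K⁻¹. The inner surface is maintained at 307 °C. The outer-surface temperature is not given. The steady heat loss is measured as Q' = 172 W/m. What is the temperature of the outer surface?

Series resistances:
  R'_titanium = ln(0.281/0.240)/(2πk) = 0.1577/(2π·22.0) = 0.001141 m·K/W
  R'_perlite = ln(0.476/0.281)/(2πk) = 0.5271/(2π·0.0506) = 1.658 m·K/W
ΣR = 1.659 m·K/W
ΔT = Q'·ΣR = 172 × 1.659 = 285.3 K
Heat flows outward, so T_out = T_in − ΔT = 307 − 285.3 = 21.7 °C

T_out = 21.7 °C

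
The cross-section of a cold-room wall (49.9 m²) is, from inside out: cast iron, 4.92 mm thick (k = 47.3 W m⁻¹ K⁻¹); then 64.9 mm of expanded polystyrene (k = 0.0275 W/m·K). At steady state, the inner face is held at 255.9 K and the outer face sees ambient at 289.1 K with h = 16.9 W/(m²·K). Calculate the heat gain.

Q = 685 W

Series thermal resistances, inner to outer:
  R_cast iron = L/(kA) = 0.00492/(47.3·49.9) = 2.085×10^-6 K/W
  R_expanded polystyrene = L/(kA) = 0.0649/(0.0275·49.9) = 0.04729 K/W
  R_conv,out = 1/(hA) = 1/(16.9·49.9) = 0.001186 K/W
ΣR = 2.085×10^-6 + 0.04729 + 0.001186 = 0.04848 K/W
Q = ΔT/ΣR = (255.9 K − 289.1 K)/0.04848 = -685 W
(Negative Q ⇒ heat flows inward; heat gain = 685 W.)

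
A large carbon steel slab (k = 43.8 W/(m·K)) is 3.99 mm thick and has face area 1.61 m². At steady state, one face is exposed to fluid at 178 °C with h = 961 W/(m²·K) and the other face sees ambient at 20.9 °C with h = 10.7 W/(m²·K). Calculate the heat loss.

Resistance network (inner→outer):
  R_conv,in = 1/(hA) = 1/(961·1.61) = 6.463×10^-4 K/W
  R_carbon steel = L/(kA) = 0.00399/(43.8·1.61) = 5.658×10^-5 K/W
  R_conv,out = 1/(hA) = 1/(10.7·1.61) = 0.05805 K/W
ΣR = 6.463×10^-4 + 5.658×10^-5 + 0.05805 = 0.05875 K/W
Q = ΔT/ΣR = (178 °C − 20.9 °C)/0.05875 = 2670 W

Q = 2670 W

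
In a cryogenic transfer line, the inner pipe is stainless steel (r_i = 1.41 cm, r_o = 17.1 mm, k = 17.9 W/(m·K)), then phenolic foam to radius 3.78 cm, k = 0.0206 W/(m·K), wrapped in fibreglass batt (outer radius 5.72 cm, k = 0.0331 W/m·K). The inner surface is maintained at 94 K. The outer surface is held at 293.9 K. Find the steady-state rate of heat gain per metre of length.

Q' = 24.6 W/m

Treat each layer as a resistance in series:
  R'_stainless steel = ln(0.0171/0.0141)/(2πk) = 0.1929/(2π·17.9) = 0.001715 m·K/W
  R'_phenolic foam = ln(0.0378/0.0171)/(2πk) = 0.7932/(2π·0.0206) = 6.128 m·K/W
  R'_fibreglass batt = ln(0.0572/0.0378)/(2πk) = 0.4142/(2π·0.0331) = 1.992 m·K/W
ΣR = 0.001715 + 6.128 + 1.992 = 8.122 m·K/W
Q' = ΔT/ΣR = (94 K − 293.9 K)/8.122 = -24.6 W/m
(Negative Q' ⇒ heat flows inward; heat gain = 24.6 W/m.)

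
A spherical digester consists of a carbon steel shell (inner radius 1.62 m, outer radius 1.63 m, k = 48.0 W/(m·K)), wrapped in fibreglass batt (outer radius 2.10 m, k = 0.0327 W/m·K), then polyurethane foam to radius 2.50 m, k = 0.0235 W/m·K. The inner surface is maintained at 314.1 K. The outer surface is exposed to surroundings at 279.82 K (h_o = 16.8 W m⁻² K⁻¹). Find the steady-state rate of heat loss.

Resistance network (inner→outer):
  R_carbon steel = (1/1.62 − 1/1.63)/(4πk) = 0.003787/(4π·48.0) = 6.278×10^-6 K/W
  R_fibreglass batt = (1/1.63 − 1/2.10)/(4πk) = 0.1373/(4π·0.0327) = 0.3341 K/W
  R_polyurethane foam = (1/2.10 − 1/2.50)/(4πk) = 0.07619/(4π·0.0235) = 0.2580 K/W
  R_conv,out = 1/(4πr²h) = 1/(4π·2.50²·16.8) = 7.579×10^-4 K/W
ΣR = 6.278×10^-6 + 0.3341 + 0.2580 + 7.579×10^-4 = 0.5929 K/W
Q = ΔT/ΣR = (314.1 K − 279.82 K)/0.5929 = 57.8 W

Q = 57.8 W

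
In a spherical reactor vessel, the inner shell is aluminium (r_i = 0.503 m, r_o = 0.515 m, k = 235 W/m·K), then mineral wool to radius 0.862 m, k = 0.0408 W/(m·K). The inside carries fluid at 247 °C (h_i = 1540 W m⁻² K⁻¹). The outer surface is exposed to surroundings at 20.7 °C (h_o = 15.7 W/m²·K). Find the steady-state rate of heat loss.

Q = 148 W

Series thermal resistances, inner to outer:
  R_conv,in = 1/(4πr²h) = 1/(4π·0.503²·1540) = 2.042×10^-4 K/W
  R_aluminium = (1/0.503 − 1/0.515)/(4πk) = 0.04632/(4π·235) = 1.569×10^-5 K/W
  R_mineral wool = (1/0.515 − 1/0.862)/(4πk) = 0.7817/(4π·0.0408) = 1.525 K/W
  R_conv,out = 1/(4πr²h) = 1/(4π·0.862²·15.7) = 0.006821 K/W
ΣR = 2.042×10^-4 + 1.569×10^-5 + 1.525 + 0.006821 = 1.532 K/W
Q = ΔT/ΣR = (247 °C − 20.7 °C)/1.532 = 148 W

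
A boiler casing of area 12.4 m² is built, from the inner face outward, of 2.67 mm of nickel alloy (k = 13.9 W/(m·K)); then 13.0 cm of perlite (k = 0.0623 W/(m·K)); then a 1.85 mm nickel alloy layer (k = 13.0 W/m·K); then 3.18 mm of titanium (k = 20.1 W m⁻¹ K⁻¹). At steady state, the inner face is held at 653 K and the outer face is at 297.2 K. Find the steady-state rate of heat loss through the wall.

Q = 2.11 kW

Series thermal resistances, inner to outer:
  R_nickel alloy = L/(kA) = 0.00267/(13.9·12.4) = 1.549×10^-5 K/W
  R_perlite = L/(kA) = 0.130/(0.0623·12.4) = 0.1683 K/W
  R_nickel alloy = L/(kA) = 0.00185/(13.0·12.4) = 1.148×10^-5 K/W
  R_titanium = L/(kA) = 0.00318/(20.1·12.4) = 1.276×10^-5 K/W
ΣR = 1.549×10^-5 + 0.1683 + 1.148×10^-5 + 1.276×10^-5 = 0.1683 K/W
Q = ΔT/ΣR = (653 K − 297.2 K)/0.1683 = 2110 W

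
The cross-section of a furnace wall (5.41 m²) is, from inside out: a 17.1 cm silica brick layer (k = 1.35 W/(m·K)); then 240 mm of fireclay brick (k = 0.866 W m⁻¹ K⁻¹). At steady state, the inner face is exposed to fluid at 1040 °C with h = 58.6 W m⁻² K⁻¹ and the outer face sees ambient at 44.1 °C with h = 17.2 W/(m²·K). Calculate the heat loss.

Resistance network (inner→outer):
  R_conv,in = 1/(hA) = 1/(58.6·5.41) = 0.003154 K/W
  R_silica brick = L/(kA) = 0.171/(1.35·5.41) = 0.02341 K/W
  R_fireclay brick = L/(kA) = 0.240/(0.866·5.41) = 0.05123 K/W
  R_conv,out = 1/(hA) = 1/(17.2·5.41) = 0.01075 K/W
ΣR = 0.003154 + 0.02341 + 0.05123 + 0.01075 = 0.08854 K/W
Q = ΔT/ΣR = (1040 °C − 44.1 °C)/0.08854 = 11200 W

Q = 11.2 kW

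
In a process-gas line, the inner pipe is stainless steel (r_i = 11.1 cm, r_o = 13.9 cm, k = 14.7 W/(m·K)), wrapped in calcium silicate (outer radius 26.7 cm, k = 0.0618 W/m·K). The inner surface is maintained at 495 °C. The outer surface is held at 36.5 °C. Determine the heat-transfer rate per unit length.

Resistance network (inner→outer):
  R'_stainless steel = ln(0.139/0.111)/(2πk) = 0.2249/(2π·14.7) = 0.002435 m·K/W
  R'_calcium silicate = ln(0.267/0.139)/(2πk) = 0.6528/(2π·0.0618) = 1.681 m·K/W
ΣR = 0.002435 + 1.681 = 1.683 m·K/W
Q' = ΔT/ΣR = (495 °C − 36.5 °C)/1.683 = 272 W/m

Q' = 272 W/m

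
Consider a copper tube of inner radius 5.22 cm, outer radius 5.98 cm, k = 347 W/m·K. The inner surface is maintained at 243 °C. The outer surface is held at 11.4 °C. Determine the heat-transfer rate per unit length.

Q' = 3.71×10^6 W/m

Q' = 2πk·ΔT/ln(r₂/r₁) = 2π × 347 × 231.6 / ln(0.0598/0.0522) = 3.71×10^6 W/m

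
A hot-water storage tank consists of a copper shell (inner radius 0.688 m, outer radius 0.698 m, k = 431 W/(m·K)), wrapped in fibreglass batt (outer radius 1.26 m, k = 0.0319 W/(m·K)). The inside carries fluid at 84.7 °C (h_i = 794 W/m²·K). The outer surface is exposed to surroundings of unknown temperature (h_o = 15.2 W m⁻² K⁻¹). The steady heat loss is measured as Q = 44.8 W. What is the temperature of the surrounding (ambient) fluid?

Series resistances:
  R_conv,in = 1/(4πr²h) = 1/(4π·0.688²·794) = 2.117×10^-4 K/W
  R_copper = (1/0.688 − 1/0.698)/(4πk) = 0.02082/(4π·431) = 3.845×10^-6 K/W
  R_fibreglass batt = (1/0.698 − 1/1.26)/(4πk) = 0.6390/(4π·0.0319) = 1.594 K/W
  R_conv,out = 1/(4πr²h) = 1/(4π·1.26²·15.2) = 0.003298 K/W
ΣR = 1.598 K/W
ΔT = Q·ΣR = 44.8 × 1.598 = 71.59 K
Heat flows outward, so T_out = T_in − ΔT = 84.7 − 71.59 = 13.1 °C

T_out = 13.1 °C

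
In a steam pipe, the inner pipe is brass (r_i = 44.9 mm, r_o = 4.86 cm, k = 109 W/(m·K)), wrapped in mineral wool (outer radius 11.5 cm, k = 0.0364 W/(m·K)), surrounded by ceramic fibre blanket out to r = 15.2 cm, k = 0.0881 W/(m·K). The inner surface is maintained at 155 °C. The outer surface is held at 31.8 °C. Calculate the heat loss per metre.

Resistance network (inner→outer):
  R'_brass = ln(0.0486/0.0449)/(2πk) = 0.07919/(2π·109) = 1.156×10^-4 m·K/W
  R'_mineral wool = ln(0.115/0.0486)/(2πk) = 0.8613/(2π·0.0364) = 3.766 m·K/W
  R'_ceramic fibre blanket = ln(0.152/0.115)/(2πk) = 0.2789/(2π·0.0881) = 0.5039 m·K/W
ΣR = 1.156×10^-4 + 3.766 + 0.5039 = 4.270 m·K/W
Q' = ΔT/ΣR = (155 °C − 31.8 °C)/4.270 = 28.9 W/m

Q' = 28.9 W/m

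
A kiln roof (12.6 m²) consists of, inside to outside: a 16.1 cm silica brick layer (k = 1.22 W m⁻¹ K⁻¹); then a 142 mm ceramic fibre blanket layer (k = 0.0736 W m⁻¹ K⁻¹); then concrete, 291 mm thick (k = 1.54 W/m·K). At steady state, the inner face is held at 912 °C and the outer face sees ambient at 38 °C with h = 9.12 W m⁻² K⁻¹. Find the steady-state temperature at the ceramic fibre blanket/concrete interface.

T = 149 °C

Resistance network (inner→outer):
  R_silica brick = L/(kA) = 0.161/(1.22·12.6) = 0.01047 K/W
  R_ceramic fibre blanket = L/(kA) = 0.142/(0.0736·12.6) = 0.1531 K/W
  R_concrete = L/(kA) = 0.291/(1.54·12.6) = 0.01500 K/W
  R_conv,out = 1/(hA) = 1/(9.12·12.6) = 0.008702 K/W
ΣR = 0.01047 + 0.1531 + 0.01500 + 0.008702 = 0.1873 K/W
Q = ΔT/ΣR = (912 °C − 38 °C)/0.1873 = 4666 W
From the inner boundary to the ceramic fibre blanket/concrete interface, ΣR_partial = 0.1636 K/W.
T_interface = T_in − Q·ΣR_partial = 912 °C − (4666)(0.1636) = 149 °C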